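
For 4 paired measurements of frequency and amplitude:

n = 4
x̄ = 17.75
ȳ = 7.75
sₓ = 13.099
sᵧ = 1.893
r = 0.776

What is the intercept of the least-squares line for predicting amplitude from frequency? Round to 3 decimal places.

5.759

b = r · sᵧ/sₓ = 0.776 · 1.893/13.099 = 0.112144
a = ȳ − b·x̄ = 7.75 − 0.112144·17.75 = 5.759452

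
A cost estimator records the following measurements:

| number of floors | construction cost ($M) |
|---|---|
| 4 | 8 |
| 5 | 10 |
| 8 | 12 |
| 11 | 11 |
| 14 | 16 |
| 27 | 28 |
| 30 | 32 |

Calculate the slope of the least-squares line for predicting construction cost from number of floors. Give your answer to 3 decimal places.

n = 7, Σx = 99, Σy = 117, Σxy = 2239, Σx² = 2051
Sxx = Σx² − (Σx)²/n = 2051 − 1400.142857 = 650.857143
Sxy = Σxy − (Σx)(Σy)/n = 2239 − 1654.714286 = 584.285714
b = Sxy/Sxx = 584.285714/650.857143 = 0.897717

0.898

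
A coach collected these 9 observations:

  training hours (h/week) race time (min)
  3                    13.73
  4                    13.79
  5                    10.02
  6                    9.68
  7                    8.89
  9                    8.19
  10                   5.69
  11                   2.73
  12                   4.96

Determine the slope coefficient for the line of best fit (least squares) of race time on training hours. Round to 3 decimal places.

n = 9, Σx = 67, Σy = 77.68, Σxy = 486.92, Σx² = 581
Sxx = Σx² − (Σx)²/n = 581 − 498.777778 = 82.222222
Sxy = Σxy − (Σx)(Σy)/n = 486.92 − 578.284444 = -91.364444
b = Sxy/Sxx = -91.364444/82.222222 = -1.111189

-1.111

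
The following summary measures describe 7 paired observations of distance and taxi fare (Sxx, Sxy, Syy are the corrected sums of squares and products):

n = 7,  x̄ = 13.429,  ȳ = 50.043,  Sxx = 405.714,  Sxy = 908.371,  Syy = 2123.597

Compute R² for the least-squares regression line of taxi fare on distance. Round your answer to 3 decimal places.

0.958

R² = Sxy²/(Sxx·Syy) = (908.371)²/(405.714·2123.597) = 0.957711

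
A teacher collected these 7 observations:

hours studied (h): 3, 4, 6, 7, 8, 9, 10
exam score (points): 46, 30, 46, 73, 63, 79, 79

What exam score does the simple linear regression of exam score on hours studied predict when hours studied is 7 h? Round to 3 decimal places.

n = 7, Σx = 47, Σy = 416, Σxy = 3050, Σx² = 355
Sxx = Σx² − (Σx)²/n = 355 − 315.571429 = 39.428571
Sxy = Σxy − (Σx)(Σy)/n = 3050 − 2793.142857 = 256.857143
b = Sxy/Sxx = 256.857143/39.428571 = 6.514493
a = ȳ − b·x̄ = 59.428571 − 6.514493·6.714286 = 15.688406
ŷ(7) = a + b·7 = 15.688406 + 6.514493·7 = 61.289855

61.290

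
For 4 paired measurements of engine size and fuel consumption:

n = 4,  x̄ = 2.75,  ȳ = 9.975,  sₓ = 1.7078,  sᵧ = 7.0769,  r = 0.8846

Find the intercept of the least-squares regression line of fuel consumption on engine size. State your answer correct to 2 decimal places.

b = r · sᵧ/sₓ = 0.8846 · 7.0769/1.7078 = 3.665667
a = ȳ − b·x̄ = 9.975 − 3.665667·2.75 = -0.105584

-0.11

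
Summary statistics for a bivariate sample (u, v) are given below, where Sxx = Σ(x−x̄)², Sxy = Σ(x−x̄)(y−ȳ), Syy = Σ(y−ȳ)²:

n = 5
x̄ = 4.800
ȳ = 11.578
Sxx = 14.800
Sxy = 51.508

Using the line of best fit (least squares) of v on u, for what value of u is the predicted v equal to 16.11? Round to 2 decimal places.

b = Sxy/Sxx = 51.508/14.8 = 3.480270
a = ȳ − b·x̄ = 11.578 − 3.480270·4.8 = -5.127297
Set a + b·x = 16.11: x = (16.11 − (-5.127297)) / 3.480270 = 6.102198

6.10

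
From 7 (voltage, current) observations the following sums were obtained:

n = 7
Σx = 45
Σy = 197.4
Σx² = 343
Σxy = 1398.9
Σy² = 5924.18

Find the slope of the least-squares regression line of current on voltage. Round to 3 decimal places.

2.418

Sxx = Σx² − (Σx)²/n = 343 − 289.285714 = 53.714286
Sxy = Σxy − (Σx)(Σy)/n = 1398.9 − 1269 = 129.9
b = Sxy/Sxx = 129.9/53.714286 = 2.418351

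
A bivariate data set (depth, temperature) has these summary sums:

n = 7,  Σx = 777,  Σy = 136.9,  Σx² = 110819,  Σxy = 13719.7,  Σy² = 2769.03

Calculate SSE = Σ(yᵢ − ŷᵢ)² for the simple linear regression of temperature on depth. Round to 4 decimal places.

Sxx = Σx² − (Σx)²/n = 110819 − 86247 = 24572
Sxy = Σxy − (Σx)(Σy)/n = 13719.7 − 15195.9 = -1476.2
Syy = Σy² − (Σy)²/n = 2769.03 − 2677.372857 = 91.657143
b = Sxy/Sxx = -1476.2/24572 = -0.060077
SSE = Syy − b·Sxy = 91.657143 − (-0.060077)·(-1476.2) = 2.972199

2.9722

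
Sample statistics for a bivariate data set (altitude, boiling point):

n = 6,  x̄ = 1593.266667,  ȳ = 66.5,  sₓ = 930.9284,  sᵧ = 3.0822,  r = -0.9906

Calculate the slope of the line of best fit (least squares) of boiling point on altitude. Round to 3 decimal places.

-0.003

b = r · sᵧ/sₓ = -0.9906 · 3.0822/930.9284 = -0.003280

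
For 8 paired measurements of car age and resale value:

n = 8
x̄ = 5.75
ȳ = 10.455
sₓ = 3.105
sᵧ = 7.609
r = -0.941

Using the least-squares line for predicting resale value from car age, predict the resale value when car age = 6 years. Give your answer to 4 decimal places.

9.8785

b = r · sᵧ/sₓ = -0.941 · 7.609/3.105 = -2.305980
a = ȳ − b·x̄ = 10.455 − (-2.305980)·5.75 = 23.714387
ŷ(6) = a + b·6 = 23.714387 + (-2.305980)·6 = 9.878505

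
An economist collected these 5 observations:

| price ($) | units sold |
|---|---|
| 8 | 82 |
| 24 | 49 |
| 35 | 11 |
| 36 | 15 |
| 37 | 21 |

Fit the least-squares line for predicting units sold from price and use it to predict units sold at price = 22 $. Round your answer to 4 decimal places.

49.8623

n = 5, Σx = 140, Σy = 178, Σxy = 3534, Σx² = 4530
Sxx = Σx² − (Σx)²/n = 4530 − 3920 = 610
Sxy = Σxy − (Σx)(Σy)/n = 3534 − 4984 = -1450
b = Sxy/Sxx = -1450/610 = -2.377049
a = ȳ − b·x̄ = 35.6 − (-2.377049)·28 = 102.157377
ŷ(22) = a + b·22 = 102.157377 + (-2.377049)·22 = 49.862295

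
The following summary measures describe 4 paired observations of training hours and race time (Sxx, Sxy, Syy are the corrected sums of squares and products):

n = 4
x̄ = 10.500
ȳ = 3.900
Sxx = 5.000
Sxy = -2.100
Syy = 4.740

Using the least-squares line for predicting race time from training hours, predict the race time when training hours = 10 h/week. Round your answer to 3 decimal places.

4.110

b = Sxy/Sxx = -2.1/5 = -0.42
a = ȳ − b·x̄ = 3.9 − (-0.42)·10.5 = 8.31
ŷ(10) = a + b·10 = 8.31 + (-0.42)·10 = 4.11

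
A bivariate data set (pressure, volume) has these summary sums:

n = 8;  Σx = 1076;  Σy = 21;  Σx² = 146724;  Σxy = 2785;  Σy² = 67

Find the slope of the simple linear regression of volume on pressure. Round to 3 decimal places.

-0.020

Sxx = Σx² − (Σx)²/n = 146724 − 144722 = 2002
Sxy = Σxy − (Σx)(Σy)/n = 2785 − 2824.5 = -39.5
b = Sxy/Sxx = -39.5/2002 = -0.019730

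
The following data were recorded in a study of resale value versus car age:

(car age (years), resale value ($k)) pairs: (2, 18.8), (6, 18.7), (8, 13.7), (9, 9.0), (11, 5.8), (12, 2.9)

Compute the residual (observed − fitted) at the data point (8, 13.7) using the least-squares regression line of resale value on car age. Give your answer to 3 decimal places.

n = 6, Σx = 48, Σy = 68.9, Σxy = 439, Σx² = 450
Sxx = Σx² − (Σx)²/n = 450 − 384 = 66
Sxy = Σxy − (Σx)(Σy)/n = 439 − 551.2 = -112.2
b = Sxy/Sxx = -112.2/66 = -1.7
a = ȳ − b·x̄ = 11.483333 − (-1.7)·8 = 25.083333
ŷ(8) = 25.083333 + (-1.7)·8 = 11.483333
residual = y − ŷ = 13.7 − 11.483333 = 2.216667

2.217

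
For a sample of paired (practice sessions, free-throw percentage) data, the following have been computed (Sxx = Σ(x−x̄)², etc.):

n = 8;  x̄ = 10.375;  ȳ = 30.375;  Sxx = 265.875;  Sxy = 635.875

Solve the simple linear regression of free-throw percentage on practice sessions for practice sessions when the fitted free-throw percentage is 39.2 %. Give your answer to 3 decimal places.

14.065

b = Sxy/Sxx = 635.875/265.875 = 2.391631
a = ȳ − b·x̄ = 30.375 − 2.391631·10.375 = 5.561824
Set a + b·x = 39.2: x = (39.2 − 5.561824) / 2.391631 = 14.064950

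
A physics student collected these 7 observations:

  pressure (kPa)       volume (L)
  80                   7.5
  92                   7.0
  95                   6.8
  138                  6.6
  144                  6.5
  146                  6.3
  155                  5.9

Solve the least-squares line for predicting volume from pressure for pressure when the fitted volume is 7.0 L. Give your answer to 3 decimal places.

n = 7, Σx = 850, Σy = 46.6, Σxy = 5571.1, Σx² = 109010
Sxx = Σx² − (Σx)²/n = 109010 − 103214.285714 = 5795.714286
Sxy = Σxy − (Σx)(Σy)/n = 5571.1 − 5658.571429 = -87.471429
b = Sxy/Sxx = -87.471429/5795.714286 = -0.015092
a = ȳ − b·x̄ = 6.657143 − (-0.015092)·121.428571 = 8.489795
Set a + b·x = 7.0: x = (7.0 − 8.489795) / (-0.015092) = 98.711416

98.711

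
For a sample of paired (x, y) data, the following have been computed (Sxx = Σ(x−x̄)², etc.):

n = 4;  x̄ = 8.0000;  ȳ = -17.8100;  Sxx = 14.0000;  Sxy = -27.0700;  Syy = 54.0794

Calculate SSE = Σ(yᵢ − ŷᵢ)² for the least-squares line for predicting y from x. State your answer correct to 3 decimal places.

b = Sxy/Sxx = -27.07/14 = -1.933571
SSE = Syy − b·Sxy = 54.0794 − (-1.933571)·(-27.07) = 1.737621

1.738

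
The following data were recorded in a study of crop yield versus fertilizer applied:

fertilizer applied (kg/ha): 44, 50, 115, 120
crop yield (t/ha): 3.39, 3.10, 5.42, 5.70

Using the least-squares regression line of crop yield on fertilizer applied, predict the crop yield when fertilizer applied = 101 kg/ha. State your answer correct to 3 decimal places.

5.014

n = 4, Σx = 329, Σy = 17.61, Σxy = 1611.46, Σx² = 32061
Sxx = Σx² − (Σx)²/n = 32061 − 27060.25 = 5000.75
Sxy = Σxy − (Σx)(Σy)/n = 1611.46 − 1448.4225 = 163.0375
b = Sxy/Sxx = 163.0375/5000.75 = 0.032603
a = ȳ − b·x̄ = 4.4025 − 0.032603·82.25 = 1.720935
ŷ(101) = a + b·101 = 1.720935 + 0.032603·101 = 5.013799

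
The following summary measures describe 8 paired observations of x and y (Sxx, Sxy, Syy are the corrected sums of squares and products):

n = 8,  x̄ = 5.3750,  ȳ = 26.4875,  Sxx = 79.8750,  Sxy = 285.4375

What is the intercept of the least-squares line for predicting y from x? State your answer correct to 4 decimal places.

b = Sxy/Sxx = 285.4375/79.875 = 3.573552
a = ȳ − b·x̄ = 26.4875 − 3.573552·5.375 = 7.279656

7.2797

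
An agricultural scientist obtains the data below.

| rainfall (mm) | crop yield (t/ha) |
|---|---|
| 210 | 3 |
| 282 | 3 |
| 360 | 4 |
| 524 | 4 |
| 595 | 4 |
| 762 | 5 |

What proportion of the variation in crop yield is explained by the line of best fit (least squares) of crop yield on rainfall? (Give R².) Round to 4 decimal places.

n = 6, Σx = 2733, Σy = 23, Σxy = 11202, Σx² = 1462469, Σy² = 91
Sxx = Σx² − (Σx)²/n = 1462469 − 1244881.5 = 217587.5
Sxy = Σxy − (Σx)(Σy)/n = 11202 − 10476.5 = 725.5
Syy = Σy² − (Σy)²/n = 91 − 88.166667 = 2.833333
R² = Sxy²/(Sxx·Syy) = (725.5)²/(217587.5·2.833333) = 0.853775

0.8538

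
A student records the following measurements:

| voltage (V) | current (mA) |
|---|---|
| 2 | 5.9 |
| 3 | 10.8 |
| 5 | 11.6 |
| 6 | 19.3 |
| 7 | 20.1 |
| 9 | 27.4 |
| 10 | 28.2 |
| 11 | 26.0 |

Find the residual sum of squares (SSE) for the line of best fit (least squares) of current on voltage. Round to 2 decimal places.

n = 8, Σx = 53, Σy = 149.3, Σxy = 1173.3, Σx² = 425, Σy² = 3284.51
Sxx = Σx² − (Σx)²/n = 425 − 351.125 = 73.875
Sxy = Σxy − (Σx)(Σy)/n = 1173.3 − 989.1125 = 184.1875
Syy = Σy² − (Σy)²/n = 3284.51 − 2786.31125 = 498.19875
b = Sxy/Sxx = 184.1875/73.875 = 2.493232
SSE = Syy − b·Sxy = 498.19875 − 2.493232·184.1875 = 38.976616

38.98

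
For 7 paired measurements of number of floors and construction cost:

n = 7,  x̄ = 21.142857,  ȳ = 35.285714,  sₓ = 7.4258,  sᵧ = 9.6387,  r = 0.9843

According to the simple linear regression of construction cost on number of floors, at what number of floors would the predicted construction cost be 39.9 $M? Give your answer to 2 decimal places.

24.75

b = r · sᵧ/sₓ = 0.9843 · 9.6387/7.4258 = 1.277623
a = ȳ − b·x̄ = 35.285714 − 1.277623·21.142857 = 8.273115
Set a + b·x = 39.9: x = (39.9 − 8.273115) / 1.277623 = 24.754475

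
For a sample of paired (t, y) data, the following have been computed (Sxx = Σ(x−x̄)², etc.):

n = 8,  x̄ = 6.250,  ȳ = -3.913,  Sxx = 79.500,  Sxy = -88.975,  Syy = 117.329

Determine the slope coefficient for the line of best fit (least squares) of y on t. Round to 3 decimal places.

-1.119

b = Sxy/Sxx = -88.975/79.5 = -1.119182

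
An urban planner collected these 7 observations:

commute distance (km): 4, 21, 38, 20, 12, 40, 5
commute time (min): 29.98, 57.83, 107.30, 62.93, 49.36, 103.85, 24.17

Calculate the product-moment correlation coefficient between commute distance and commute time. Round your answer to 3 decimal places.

n = 7, Σx = 140, Σy = 435.42, Σxy = 11537.52, Σx² = 4070, Σy² = 33522.0052
Sxx = Σx² − (Σx)²/n = 4070 − 2800 = 1270
Sxy = Σxy − (Σx)(Σy)/n = 11537.52 − 8708.4 = 2829.12
Syy = Σy² − (Σy)²/n = 33522.0052 − 27084.368057 = 6437.637143
r = Sxy/√(Sxx·Syy) = 2829.12/√(8175799.171429) = 2829.12/2859.335442 = 0.989433

0.989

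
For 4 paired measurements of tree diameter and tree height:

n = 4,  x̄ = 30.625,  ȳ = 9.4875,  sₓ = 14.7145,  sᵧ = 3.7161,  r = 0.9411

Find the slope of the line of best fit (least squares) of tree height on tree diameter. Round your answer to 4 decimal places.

b = r · sᵧ/sₓ = 0.9411 · 3.7161/14.7145 = 0.237672

0.2377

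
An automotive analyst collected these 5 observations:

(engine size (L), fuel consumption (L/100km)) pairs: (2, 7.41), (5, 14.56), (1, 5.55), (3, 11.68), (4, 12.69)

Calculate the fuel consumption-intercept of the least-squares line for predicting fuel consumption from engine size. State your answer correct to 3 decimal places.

3.388

n = 5, Σx = 15, Σy = 51.89, Σxy = 178.97, Σx² = 55
Sxx = Σx² − (Σx)²/n = 55 − 45 = 10
Sxy = Σxy − (Σx)(Σy)/n = 178.97 − 155.67 = 23.3
b = Sxy/Sxx = 23.3/10 = 2.33
a = ȳ − b·x̄ = 10.378 − 2.33·3 = 3.388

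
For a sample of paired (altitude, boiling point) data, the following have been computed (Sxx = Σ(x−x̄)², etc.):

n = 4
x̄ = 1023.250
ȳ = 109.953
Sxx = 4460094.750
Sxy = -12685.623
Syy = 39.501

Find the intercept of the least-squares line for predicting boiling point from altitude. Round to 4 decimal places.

b = Sxy/Sxx = -12685.623/4460094.75 = -0.002844
a = ȳ − b·x̄ = 109.953 − (-0.002844)·1023.25 = 112.863378

112.8634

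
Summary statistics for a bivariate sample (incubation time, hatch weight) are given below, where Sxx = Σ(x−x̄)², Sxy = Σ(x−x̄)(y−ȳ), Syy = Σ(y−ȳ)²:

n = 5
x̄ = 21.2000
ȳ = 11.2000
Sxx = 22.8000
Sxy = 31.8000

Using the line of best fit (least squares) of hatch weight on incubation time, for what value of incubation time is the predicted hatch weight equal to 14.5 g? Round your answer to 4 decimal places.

b = Sxy/Sxx = 31.8/22.8 = 1.394737
a = ȳ − b·x̄ = 11.2 − 1.394737·21.2 = -18.368421
Set a + b·x = 14.5: x = (14.5 − (-18.368421)) / 1.394737 = 23.566038

23.5660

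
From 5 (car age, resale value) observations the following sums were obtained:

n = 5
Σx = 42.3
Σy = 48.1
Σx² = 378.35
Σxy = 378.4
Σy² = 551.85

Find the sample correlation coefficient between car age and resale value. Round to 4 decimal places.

-0.6675

Sxx = Σx² − (Σx)²/n = 378.35 − 357.858 = 20.492
Sxy = Σxy − (Σx)(Σy)/n = 378.4 − 406.926 = -28.526
Syy = Σy² − (Σy)²/n = 551.85 − 462.722 = 89.128
r = Sxy/√(Sxx·Syy) = -28.526/√(1826.410976) = -28.526/42.736530 = -0.667485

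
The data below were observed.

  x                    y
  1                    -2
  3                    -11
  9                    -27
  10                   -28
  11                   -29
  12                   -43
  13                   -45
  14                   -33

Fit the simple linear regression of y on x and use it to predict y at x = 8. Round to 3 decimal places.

n = 8, Σx = 73, Σy = -218, Σxy = -2440, Σx² = 821
Sxx = Σx² − (Σx)²/n = 821 − 666.125 = 154.875
Sxy = Σxy − (Σx)(Σy)/n = -2440 − (-1989.25) = -450.75
b = Sxy/Sxx = -450.75/154.875 = -2.910412
a = ȳ − b·x̄ = -27.25 − (-2.910412)·9.125 = -0.692494
ŷ(8) = a + b·8 = -0.692494 + (-2.910412)·8 = -23.975787

-23.976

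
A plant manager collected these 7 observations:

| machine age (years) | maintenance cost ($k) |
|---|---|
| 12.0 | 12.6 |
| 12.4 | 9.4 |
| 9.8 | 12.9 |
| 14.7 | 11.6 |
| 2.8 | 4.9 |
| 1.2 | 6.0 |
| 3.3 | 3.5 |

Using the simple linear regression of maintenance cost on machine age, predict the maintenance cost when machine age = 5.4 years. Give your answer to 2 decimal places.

n = 7, Σx = 56.2, Σy = 60.9, Σxy = 597.17, Σx² = 630.06
Sxx = Σx² − (Σx)²/n = 630.06 − 451.205714 = 178.854286
Sxy = Σxy − (Σx)(Σy)/n = 597.17 − 488.94 = 108.23
b = Sxy/Sxx = 108.23/178.854286 = 0.605129
a = ȳ − b·x̄ = 8.7 − 0.605129·8.028571 = 3.841675
ŷ(5.4) = a + b·5.4 = 3.841675 + 0.605129·5.4 = 7.109374

7.11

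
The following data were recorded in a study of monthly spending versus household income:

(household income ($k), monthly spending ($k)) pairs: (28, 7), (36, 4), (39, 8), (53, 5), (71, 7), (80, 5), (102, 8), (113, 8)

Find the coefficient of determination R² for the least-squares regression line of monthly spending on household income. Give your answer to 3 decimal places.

0.159

n = 8, Σx = 522, Σy = 52, Σxy = 3534, Σx² = 41024, Σy² = 356
Sxx = Σx² − (Σx)²/n = 41024 − 34060.5 = 6963.5
Sxy = Σxy − (Σx)(Σy)/n = 3534 − 3393 = 141
Syy = Σy² − (Σy)²/n = 356 − 338 = 18
R² = Sxy²/(Sxx·Syy) = (141)²/(6963.5·18) = 0.158613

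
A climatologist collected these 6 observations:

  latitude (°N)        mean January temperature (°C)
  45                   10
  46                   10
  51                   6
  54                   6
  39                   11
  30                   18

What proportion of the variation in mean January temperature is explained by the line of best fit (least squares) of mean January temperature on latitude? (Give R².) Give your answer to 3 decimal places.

n = 6, Σx = 265, Σy = 61, Σxy = 2509, Σx² = 12079, Σy² = 717
Sxx = Σx² − (Σx)²/n = 12079 − 11704.166667 = 374.833333
Sxy = Σxy − (Σx)(Σy)/n = 2509 − 2694.166667 = -185.166667
Syy = Σy² − (Σy)²/n = 717 − 620.166667 = 96.833333
R² = Sxy²/(Sxx·Syy) = (-185.166667)²/(374.833333·96.833333) = 0.944632

0.945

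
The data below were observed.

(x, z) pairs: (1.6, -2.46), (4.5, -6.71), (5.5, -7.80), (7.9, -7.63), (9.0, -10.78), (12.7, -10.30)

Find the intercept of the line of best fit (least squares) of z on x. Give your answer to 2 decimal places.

n = 6, Σx = 41.2, Σy = -45.68, Σxy = -365.138, Σx² = 357.76
Sxx = Σx² − (Σx)²/n = 357.76 − 282.906667 = 74.853333
Sxy = Σxy − (Σx)(Σy)/n = -365.138 − (-313.669333) = -51.468667
b = Sxy/Sxx = -51.468667/74.853333 = -0.687594
a = ȳ − b·x̄ = -7.613333 − (-0.687594)·6.866667 = -2.891858

-2.89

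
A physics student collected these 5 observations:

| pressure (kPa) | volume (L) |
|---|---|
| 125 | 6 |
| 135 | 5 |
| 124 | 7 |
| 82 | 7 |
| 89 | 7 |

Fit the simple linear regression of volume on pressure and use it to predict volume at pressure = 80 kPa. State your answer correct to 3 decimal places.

7.248

n = 5, Σx = 555, Σy = 32, Σxy = 3490, Σx² = 63871
Sxx = Σx² − (Σx)²/n = 63871 − 61605 = 2266
Sxy = Σxy − (Σx)(Σy)/n = 3490 − 3552 = -62
b = Sxy/Sxx = -62/2266 = -0.027361
a = ȳ − b·x̄ = 6.4 − (-0.027361)·111 = 9.437070
ŷ(80) = a + b·80 = 9.437070 + (-0.027361)·80 = 7.248191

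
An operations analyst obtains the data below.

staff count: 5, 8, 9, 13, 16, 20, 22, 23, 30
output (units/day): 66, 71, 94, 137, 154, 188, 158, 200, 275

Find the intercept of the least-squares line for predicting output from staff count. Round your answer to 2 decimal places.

n = 9, Σx = 146, Σy = 1343, Σxy = 26075, Σx² = 2908
Sxx = Σx² − (Σx)²/n = 2908 − 2368.444444 = 539.555556
Sxy = Σxy − (Σx)(Σy)/n = 26075 − 21786.444444 = 4288.555556
b = Sxy/Sxx = 4288.555556/539.555556 = 7.948311
a = ȳ − b·x̄ = 149.222222 − 7.948311·16.222222 = 20.282949

20.28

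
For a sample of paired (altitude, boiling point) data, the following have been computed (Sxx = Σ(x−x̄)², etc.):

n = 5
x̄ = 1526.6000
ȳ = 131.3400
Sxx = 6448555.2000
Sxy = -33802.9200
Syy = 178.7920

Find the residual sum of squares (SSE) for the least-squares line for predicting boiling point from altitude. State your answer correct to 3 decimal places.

b = Sxy/Sxx = -33802.92/6448555.2 = -0.005242
SSE = Syy − b·Sxy = 178.792 − (-0.005242)·(-33802.92) = 1.599223

1.599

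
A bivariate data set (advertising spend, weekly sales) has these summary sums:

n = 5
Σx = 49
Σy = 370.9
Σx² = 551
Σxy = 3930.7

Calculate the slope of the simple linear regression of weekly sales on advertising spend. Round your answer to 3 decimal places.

4.179

Sxx = Σx² − (Σx)²/n = 551 − 480.2 = 70.8
Sxy = Σxy − (Σx)(Σy)/n = 3930.7 − 3634.82 = 295.88
b = Sxy/Sxx = 295.88/70.8 = 4.179096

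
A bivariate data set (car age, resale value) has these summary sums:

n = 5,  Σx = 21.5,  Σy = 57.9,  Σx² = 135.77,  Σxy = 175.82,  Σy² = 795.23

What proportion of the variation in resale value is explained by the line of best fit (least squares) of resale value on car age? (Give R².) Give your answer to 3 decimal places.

Sxx = Σx² − (Σx)²/n = 135.77 − 92.45 = 43.32
Sxy = Σxy − (Σx)(Σy)/n = 175.82 − 248.97 = -73.15
Syy = Σy² − (Σy)²/n = 795.23 − 670.482 = 124.748
R² = Sxy²/(Sxx·Syy) = (-73.15)²/(43.32·124.748) = 0.990163

0.990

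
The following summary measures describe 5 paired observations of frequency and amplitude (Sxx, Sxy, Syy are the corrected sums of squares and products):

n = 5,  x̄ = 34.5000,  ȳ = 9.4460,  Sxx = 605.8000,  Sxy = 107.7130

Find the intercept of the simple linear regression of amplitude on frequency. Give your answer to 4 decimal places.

b = Sxy/Sxx = 107.713/605.8 = 0.177803
a = ȳ − b·x̄ = 9.446 − 0.177803·34.5 = 3.311800

3.3118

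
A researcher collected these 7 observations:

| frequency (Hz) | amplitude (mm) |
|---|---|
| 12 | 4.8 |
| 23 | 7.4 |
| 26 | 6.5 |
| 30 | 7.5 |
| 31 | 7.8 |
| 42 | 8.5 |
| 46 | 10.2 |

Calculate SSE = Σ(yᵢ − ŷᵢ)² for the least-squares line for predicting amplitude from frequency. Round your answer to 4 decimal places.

1.6902

n = 7, Σx = 210, Σy = 52.7, Σxy = 1689.8, Σx² = 7090, Σy² = 413.43
Sxx = Σx² − (Σx)²/n = 7090 − 6300 = 790
Sxy = Σxy − (Σx)(Σy)/n = 1689.8 − 1581 = 108.8
Syy = Σy² − (Σy)²/n = 413.43 − 396.755714 = 16.674286
b = Sxy/Sxx = 108.8/790 = 0.137722
SSE = Syy − b·Sxy = 16.674286 − 0.137722·108.8 = 1.690184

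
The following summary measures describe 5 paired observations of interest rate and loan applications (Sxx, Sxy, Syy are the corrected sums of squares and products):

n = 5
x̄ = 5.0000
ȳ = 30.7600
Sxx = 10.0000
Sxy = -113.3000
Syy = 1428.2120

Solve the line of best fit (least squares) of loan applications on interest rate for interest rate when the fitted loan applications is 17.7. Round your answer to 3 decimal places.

b = Sxy/Sxx = -113.3/10 = -11.33
a = ȳ − b·x̄ = 30.76 − (-11.33)·5 = 87.41
Set a + b·x = 17.7: x = (17.7 − 87.41) / (-11.33) = 6.152692

6.153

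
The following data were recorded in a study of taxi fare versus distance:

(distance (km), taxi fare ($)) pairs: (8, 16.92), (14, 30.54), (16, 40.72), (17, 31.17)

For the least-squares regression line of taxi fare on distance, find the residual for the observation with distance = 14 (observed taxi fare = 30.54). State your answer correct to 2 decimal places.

n = 4, Σx = 55, Σy = 119.35, Σxy = 1744.33, Σx² = 805
Sxx = Σx² − (Σx)²/n = 805 − 756.25 = 48.75
Sxy = Σxy − (Σx)(Σy)/n = 1744.33 − 1641.0625 = 103.2675
b = Sxy/Sxx = 103.2675/48.75 = 2.118308
a = ȳ − b·x̄ = 29.8375 − 2.118308·13.75 = 0.710769
ŷ(14) = 0.710769 + 2.118308·14 = 30.367077
residual = y − ŷ = 30.54 − 30.367077 = 0.172923

0.17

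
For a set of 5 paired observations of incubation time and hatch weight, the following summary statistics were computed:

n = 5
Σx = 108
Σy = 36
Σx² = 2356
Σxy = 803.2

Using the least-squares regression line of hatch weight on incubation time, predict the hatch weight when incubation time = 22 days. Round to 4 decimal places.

7.6414

Sxx = Σx² − (Σx)²/n = 2356 − 2332.8 = 23.2
Sxy = Σxy − (Σx)(Σy)/n = 803.2 − 777.6 = 25.6
b = Sxy/Sxx = 25.6/23.2 = 1.103448
a = ȳ − b·x̄ = 7.2 − 1.103448·21.6 = -16.634483
ŷ(22) = a + b·22 = -16.634483 + 1.103448·22 = 7.641379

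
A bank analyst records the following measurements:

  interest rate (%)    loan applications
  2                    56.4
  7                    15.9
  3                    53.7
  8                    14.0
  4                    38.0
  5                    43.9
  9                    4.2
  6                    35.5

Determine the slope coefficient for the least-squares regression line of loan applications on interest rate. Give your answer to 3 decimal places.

n = 8, Σx = 44, Σy = 261.6, Σxy = 1119.5, Σx² = 284
Sxx = Σx² − (Σx)²/n = 284 − 242 = 42
Sxy = Σxy − (Σx)(Σy)/n = 1119.5 − 1438.8 = -319.3
b = Sxy/Sxx = -319.3/42 = -7.602381

-7.602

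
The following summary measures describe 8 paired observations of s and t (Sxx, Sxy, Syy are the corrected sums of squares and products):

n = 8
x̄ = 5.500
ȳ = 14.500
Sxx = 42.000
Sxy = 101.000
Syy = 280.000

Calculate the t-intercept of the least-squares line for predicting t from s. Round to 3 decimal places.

b = Sxy/Sxx = 101/42 = 2.404762
a = ȳ − b·x̄ = 14.5 − 2.404762·5.5 = 1.273810

1.274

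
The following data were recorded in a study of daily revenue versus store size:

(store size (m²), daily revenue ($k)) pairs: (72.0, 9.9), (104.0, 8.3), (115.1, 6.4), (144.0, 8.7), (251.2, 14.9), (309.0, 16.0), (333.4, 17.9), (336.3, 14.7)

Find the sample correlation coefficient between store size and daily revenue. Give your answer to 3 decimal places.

0.912

n = 8, Σx = 1665, Σy = 96.8, Σxy = 23163.79, Σx² = 432819.7, Σy² = 1298.06
Sxx = Σx² − (Σx)²/n = 432819.7 − 346528.125 = 86291.575
Sxy = Σxy − (Σx)(Σy)/n = 23163.79 − 20146.5 = 3017.29
Syy = Σy² − (Σy)²/n = 1298.06 − 1171.28 = 126.78
r = Sxy/√(Sxx·Syy) = 3017.29/√(10940045.8785) = 3017.29/3307.574017 = 0.912237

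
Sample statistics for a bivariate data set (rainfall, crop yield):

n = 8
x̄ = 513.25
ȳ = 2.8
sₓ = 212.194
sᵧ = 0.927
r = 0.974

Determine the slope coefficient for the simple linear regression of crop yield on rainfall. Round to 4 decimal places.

0.0043

b = r · sᵧ/sₓ = 0.974 · 0.927/212.194 = 0.004255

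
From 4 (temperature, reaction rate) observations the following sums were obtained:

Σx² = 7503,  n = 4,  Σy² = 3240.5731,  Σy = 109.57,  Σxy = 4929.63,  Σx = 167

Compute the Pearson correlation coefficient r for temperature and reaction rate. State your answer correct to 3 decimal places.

Sxx = Σx² − (Σx)²/n = 7503 − 6972.25 = 530.75
Sxy = Σxy − (Σx)(Σy)/n = 4929.63 − 4574.5475 = 355.0825
Syy = Σy² − (Σy)²/n = 3240.5731 − 3001.396225 = 239.176875
r = Sxy/√(Sxx·Syy) = 355.0825/√(126943.126406) = 355.0825/356.290789 = 0.996609

0.997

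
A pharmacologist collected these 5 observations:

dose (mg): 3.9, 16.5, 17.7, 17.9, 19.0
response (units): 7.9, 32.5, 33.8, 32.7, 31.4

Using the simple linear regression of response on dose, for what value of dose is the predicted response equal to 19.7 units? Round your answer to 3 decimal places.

10.413

n = 5, Σx = 75, Σy = 138.3, Σxy = 2347.25, Σx² = 1282.16
Sxx = Σx² − (Σx)²/n = 1282.16 − 1125 = 157.16
Sxy = Σxy − (Σx)(Σy)/n = 2347.25 − 2074.5 = 272.75
b = Sxy/Sxx = 272.75/157.16 = 1.735492
a = ȳ − b·x̄ = 27.66 − 1.735492·15 = 1.627613
Set a + b·x = 19.7: x = (19.7 − 1.627613) / 1.735492 = 10.413406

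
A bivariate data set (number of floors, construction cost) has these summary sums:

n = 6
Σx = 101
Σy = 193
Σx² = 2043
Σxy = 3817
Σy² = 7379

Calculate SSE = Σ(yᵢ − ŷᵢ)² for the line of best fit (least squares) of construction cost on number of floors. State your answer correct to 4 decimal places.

Sxx = Σx² − (Σx)²/n = 2043 − 1700.166667 = 342.833333
Sxy = Σxy − (Σx)(Σy)/n = 3817 − 3248.833333 = 568.166667
Syy = Σy² − (Σy)²/n = 7379 − 6208.166667 = 1170.833333
b = Sxy/Sxx = 568.166667/342.833333 = 1.657268
SSE = Syy − b·Sxy = 1170.833333 − 1.657268·568.166667 = 229.228974

229.2290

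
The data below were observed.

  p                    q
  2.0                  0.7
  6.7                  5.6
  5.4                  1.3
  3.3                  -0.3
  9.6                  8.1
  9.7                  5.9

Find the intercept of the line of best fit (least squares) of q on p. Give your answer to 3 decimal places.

n = 6, Σx = 36.7, Σy = 21.3, Σxy = 179.94, Σx² = 275.19
Sxx = Σx² − (Σx)²/n = 275.19 − 224.481667 = 50.708333
Sxy = Σxy − (Σx)(Σy)/n = 179.94 − 130.285 = 49.655
b = Sxy/Sxx = 49.655/50.708333 = 0.979228
a = ȳ − b·x̄ = 3.55 − 0.979228·6.116667 = -2.439609

-2.440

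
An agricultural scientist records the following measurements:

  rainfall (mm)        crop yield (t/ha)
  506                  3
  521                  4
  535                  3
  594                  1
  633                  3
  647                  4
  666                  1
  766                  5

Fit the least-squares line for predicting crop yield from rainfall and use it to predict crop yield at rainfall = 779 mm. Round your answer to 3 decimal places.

n = 8, Σx = 4868, Σy = 24, Σxy = 14784, Σx² = 3016148
Sxx = Σx² − (Σx)²/n = 3016148 − 2962178 = 53970
Sxy = Σxy − (Σx)(Σy)/n = 14784 − 14604 = 180
b = Sxy/Sxx = 180/53970 = 0.003335
a = ȳ − b·x̄ = 3 − 0.003335·608.5 = 0.970539
ŷ(779) = a + b·779 = 0.970539 + 0.003335·779 = 3.568649

3.569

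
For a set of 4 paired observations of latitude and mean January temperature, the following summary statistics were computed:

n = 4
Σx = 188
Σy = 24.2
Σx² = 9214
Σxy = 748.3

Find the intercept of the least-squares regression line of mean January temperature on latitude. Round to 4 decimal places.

54.4302

Sxx = Σx² − (Σx)²/n = 9214 − 8836 = 378
Sxy = Σxy − (Σx)(Σy)/n = 748.3 − 1137.4 = -389.1
b = Sxy/Sxx = -389.1/378 = -1.029365
a = ȳ − b·x̄ = 6.05 − (-1.029365)·47 = 54.430159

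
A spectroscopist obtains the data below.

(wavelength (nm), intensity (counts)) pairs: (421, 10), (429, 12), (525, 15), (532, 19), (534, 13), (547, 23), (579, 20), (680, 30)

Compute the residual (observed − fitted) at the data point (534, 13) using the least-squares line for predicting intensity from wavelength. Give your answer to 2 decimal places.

-4.98

n = 8, Σx = 4247, Σy = 142, Σxy = 78844, Σx² = 2301937
Sxx = Σx² − (Σx)²/n = 2301937 − 2254626.125 = 47310.875
Sxy = Σxy − (Σx)(Σy)/n = 78844 − 75384.25 = 3459.75
b = Sxy/Sxx = 3459.75/47310.875 = 0.073128
a = ȳ − b·x̄ = 17.75 − 0.073128·530.875 = -21.071831
ŷ(534) = -21.071831 + 0.073128·534 = 17.978525
residual = y − ŷ = 13 − 17.978525 = -4.978525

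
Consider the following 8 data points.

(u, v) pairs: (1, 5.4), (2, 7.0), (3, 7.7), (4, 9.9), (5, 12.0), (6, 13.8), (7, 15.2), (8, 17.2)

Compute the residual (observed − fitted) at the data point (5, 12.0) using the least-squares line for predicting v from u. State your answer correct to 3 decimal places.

0.118

n = 8, Σx = 36, Σy = 88.2, Σxy = 468.9, Σx² = 204
Sxx = Σx² − (Σx)²/n = 204 − 162 = 42
Sxy = Σxy − (Σx)(Σy)/n = 468.9 − 396.9 = 72
b = Sxy/Sxx = 72/42 = 1.714286
a = ȳ − b·x̄ = 11.025 − 1.714286·4.5 = 3.310714
ŷ(5) = 3.310714 + 1.714286·5 = 11.882143
residual = y − ŷ = 12.0 − 11.882143 = 0.117857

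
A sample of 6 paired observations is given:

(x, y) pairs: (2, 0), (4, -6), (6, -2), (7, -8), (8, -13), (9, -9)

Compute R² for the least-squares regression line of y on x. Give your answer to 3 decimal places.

n = 6, Σx = 36, Σy = -38, Σxy = -277, Σx² = 250, Σy² = 354
Sxx = Σx² − (Σx)²/n = 250 − 216 = 34
Sxy = Σxy − (Σx)(Σy)/n = -277 − (-228) = -49
Syy = Σy² − (Σy)²/n = 354 − 240.666667 = 113.333333
R² = Sxy²/(Sxx·Syy) = (-49)²/(34·113.333333) = 0.623097

0.623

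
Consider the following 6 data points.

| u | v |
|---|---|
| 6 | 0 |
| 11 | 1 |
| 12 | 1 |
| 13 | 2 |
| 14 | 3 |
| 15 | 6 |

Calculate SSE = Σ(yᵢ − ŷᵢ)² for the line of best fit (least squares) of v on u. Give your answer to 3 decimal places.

n = 6, Σx = 71, Σy = 13, Σxy = 181, Σx² = 891, Σy² = 51
Sxx = Σx² − (Σx)²/n = 891 − 840.166667 = 50.833333
Sxy = Σxy − (Σx)(Σy)/n = 181 − 153.833333 = 27.166667
Syy = Σy² − (Σy)²/n = 51 − 28.166667 = 22.833333
b = Sxy/Sxx = 27.166667/50.833333 = 0.534426
SSE = Syy − b·Sxy = 22.833333 − 0.534426·27.166667 = 8.314754

8.315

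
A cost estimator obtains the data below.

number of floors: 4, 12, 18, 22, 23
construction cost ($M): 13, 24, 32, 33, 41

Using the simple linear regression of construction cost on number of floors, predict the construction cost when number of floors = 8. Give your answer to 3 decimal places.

n = 5, Σx = 79, Σy = 143, Σxy = 2585, Σx² = 1497
Sxx = Σx² − (Σx)²/n = 1497 − 1248.2 = 248.8
Sxy = Σxy − (Σx)(Σy)/n = 2585 − 2259.4 = 325.6
b = Sxy/Sxx = 325.6/248.8 = 1.308682
a = ȳ − b·x̄ = 28.6 − 1.308682·15.8 = 7.922830
ŷ(8) = a + b·8 = 7.922830 + 1.308682·8 = 18.392283

18.392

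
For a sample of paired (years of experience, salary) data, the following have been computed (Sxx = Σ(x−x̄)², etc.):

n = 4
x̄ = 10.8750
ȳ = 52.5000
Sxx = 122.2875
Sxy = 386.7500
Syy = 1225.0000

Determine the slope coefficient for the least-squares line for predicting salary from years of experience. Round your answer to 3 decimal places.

b = Sxy/Sxx = 386.75/122.2875 = 3.162629

3.163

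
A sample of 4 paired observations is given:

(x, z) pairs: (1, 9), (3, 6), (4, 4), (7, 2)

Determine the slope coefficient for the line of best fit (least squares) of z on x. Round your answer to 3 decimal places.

n = 4, Σx = 15, Σy = 21, Σxy = 57, Σx² = 75
Sxx = Σx² − (Σx)²/n = 75 − 56.25 = 18.75
Sxy = Σxy − (Σx)(Σy)/n = 57 − 78.75 = -21.75
b = Sxy/Sxx = -21.75/18.75 = -1.16

-1.160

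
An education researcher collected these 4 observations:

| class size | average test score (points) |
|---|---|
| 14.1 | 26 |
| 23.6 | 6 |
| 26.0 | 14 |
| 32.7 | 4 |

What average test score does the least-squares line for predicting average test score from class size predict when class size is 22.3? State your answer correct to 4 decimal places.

n = 4, Σx = 96.4, Σy = 50, Σxy = 1003, Σx² = 2501.06
Sxx = Σx² − (Σx)²/n = 2501.06 − 2323.24 = 177.82
Sxy = Σxy − (Σx)(Σy)/n = 1003 − 1205 = -202
b = Sxy/Sxx = -202/177.82 = -1.135980
a = ȳ − b·x̄ = 12.5 − (-1.135980)·24.1 = 39.877123
ŷ(22.3) = a + b·22.3 = 39.877123 + (-1.135980)·22.3 = 14.544764

14.5448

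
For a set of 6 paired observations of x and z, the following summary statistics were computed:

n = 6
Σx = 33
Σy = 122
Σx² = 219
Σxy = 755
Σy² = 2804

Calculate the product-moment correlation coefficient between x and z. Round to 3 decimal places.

Sxx = Σx² − (Σx)²/n = 219 − 181.5 = 37.5
Sxy = Σxy − (Σx)(Σy)/n = 755 − 671 = 84
Syy = Σy² − (Σy)²/n = 2804 − 2480.666667 = 323.333333
r = Sxy/√(Sxx·Syy) = 84/√(12125) = 84/110.113578 = 0.762849

0.763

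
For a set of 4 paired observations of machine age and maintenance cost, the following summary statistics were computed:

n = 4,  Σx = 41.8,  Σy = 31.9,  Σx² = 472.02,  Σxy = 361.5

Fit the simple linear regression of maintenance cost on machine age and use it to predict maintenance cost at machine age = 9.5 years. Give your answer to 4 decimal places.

7.2156

Sxx = Σx² − (Σx)²/n = 472.02 − 436.81 = 35.21
Sxy = Σxy − (Σx)(Σy)/n = 361.5 − 333.355 = 28.145
b = Sxy/Sxx = 28.145/35.21 = 0.799347
a = ȳ − b·x̄ = 7.975 − 0.799347·10.45 = -0.378174
ŷ(9.5) = a + b·9.5 = -0.378174 + 0.799347·9.5 = 7.215621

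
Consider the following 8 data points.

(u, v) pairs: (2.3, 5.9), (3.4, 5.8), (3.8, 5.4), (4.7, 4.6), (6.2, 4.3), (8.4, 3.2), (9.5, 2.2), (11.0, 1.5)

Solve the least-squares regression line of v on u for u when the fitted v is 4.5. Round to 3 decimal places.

n = 8, Σx = 49.3, Σy = 32.9, Σxy = 166.37, Σx² = 373.63
Sxx = Σx² − (Σx)²/n = 373.63 − 303.81125 = 69.81875
Sxy = Σxy − (Σx)(Σy)/n = 166.37 − 202.74625 = -36.37625
b = Sxy/Sxx = -36.37625/69.81875 = -0.521010
a = ȳ − b·x̄ = 4.1125 − (-0.521010)·6.1625 = 7.323223
Set a + b·x = 4.5: x = (4.5 − 7.323223) / (-0.521010) = 5.418752

5.419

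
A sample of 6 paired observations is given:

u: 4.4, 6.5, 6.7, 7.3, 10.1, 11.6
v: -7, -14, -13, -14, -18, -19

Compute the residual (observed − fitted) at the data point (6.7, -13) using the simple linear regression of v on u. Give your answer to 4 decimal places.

-0.4793

n = 6, Σx = 46.6, Σy = -85, Σxy = -713.3, Σx² = 396.36
Sxx = Σx² − (Σx)²/n = 396.36 − 361.926667 = 34.433333
Sxy = Σxy − (Σx)(Σy)/n = -713.3 − (-660.166667) = -53.133333
b = Sxy/Sxx = -53.133333/34.433333 = -1.543078
a = ȳ − b·x̄ = -14.166667 − (-1.543078)·7.766667 = -2.182091
ŷ(6.7) = -2.182091 + (-1.543078)·6.7 = -12.520716
residual = y − ŷ = -13 − (-12.520716) = -0.479284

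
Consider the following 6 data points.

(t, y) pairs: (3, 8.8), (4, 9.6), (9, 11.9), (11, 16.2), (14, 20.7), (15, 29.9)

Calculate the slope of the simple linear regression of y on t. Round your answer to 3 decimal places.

n = 6, Σx = 56, Σy = 97.1, Σxy = 1088.4, Σx² = 648
Sxx = Σx² − (Σx)²/n = 648 − 522.666667 = 125.333333
Sxy = Σxy − (Σx)(Σy)/n = 1088.4 − 906.266667 = 182.133333
b = Sxy/Sxx = 182.133333/125.333333 = 1.453191

1.453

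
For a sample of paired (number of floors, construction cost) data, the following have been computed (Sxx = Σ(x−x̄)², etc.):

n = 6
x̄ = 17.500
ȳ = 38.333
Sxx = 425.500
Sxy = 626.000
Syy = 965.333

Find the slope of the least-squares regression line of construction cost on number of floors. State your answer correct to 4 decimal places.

b = Sxy/Sxx = 626/425.5 = 1.471210

1.4712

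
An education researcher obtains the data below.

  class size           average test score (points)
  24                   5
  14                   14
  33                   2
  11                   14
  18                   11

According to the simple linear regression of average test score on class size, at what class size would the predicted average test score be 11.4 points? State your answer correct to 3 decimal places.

16.381

n = 5, Σx = 100, Σy = 46, Σxy = 734, Σx² = 2306
Sxx = Σx² − (Σx)²/n = 2306 − 2000 = 306
Sxy = Σxy − (Σx)(Σy)/n = 734 − 920 = -186
b = Sxy/Sxx = -186/306 = -0.607843
a = ȳ − b·x̄ = 9.2 − (-0.607843)·20 = 21.356863
Set a + b·x = 11.4: x = (11.4 − 21.356863) / (-0.607843) = 16.380645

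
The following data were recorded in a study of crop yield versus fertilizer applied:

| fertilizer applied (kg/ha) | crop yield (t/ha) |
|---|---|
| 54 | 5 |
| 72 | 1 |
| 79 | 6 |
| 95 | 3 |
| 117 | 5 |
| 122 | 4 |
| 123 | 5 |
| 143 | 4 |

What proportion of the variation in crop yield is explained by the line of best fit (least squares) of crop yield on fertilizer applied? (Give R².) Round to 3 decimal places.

0.015

n = 8, Σx = 805, Σy = 33, Σxy = 3361, Σx² = 87517, Σy² = 153
Sxx = Σx² − (Σx)²/n = 87517 − 81003.125 = 6513.875
Sxy = Σxy − (Σx)(Σy)/n = 3361 − 3320.625 = 40.375
Syy = Σy² − (Σy)²/n = 153 − 136.125 = 16.875
R² = Sxy²/(Sxx·Syy) = (40.375)²/(6513.875·16.875) = 0.014830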